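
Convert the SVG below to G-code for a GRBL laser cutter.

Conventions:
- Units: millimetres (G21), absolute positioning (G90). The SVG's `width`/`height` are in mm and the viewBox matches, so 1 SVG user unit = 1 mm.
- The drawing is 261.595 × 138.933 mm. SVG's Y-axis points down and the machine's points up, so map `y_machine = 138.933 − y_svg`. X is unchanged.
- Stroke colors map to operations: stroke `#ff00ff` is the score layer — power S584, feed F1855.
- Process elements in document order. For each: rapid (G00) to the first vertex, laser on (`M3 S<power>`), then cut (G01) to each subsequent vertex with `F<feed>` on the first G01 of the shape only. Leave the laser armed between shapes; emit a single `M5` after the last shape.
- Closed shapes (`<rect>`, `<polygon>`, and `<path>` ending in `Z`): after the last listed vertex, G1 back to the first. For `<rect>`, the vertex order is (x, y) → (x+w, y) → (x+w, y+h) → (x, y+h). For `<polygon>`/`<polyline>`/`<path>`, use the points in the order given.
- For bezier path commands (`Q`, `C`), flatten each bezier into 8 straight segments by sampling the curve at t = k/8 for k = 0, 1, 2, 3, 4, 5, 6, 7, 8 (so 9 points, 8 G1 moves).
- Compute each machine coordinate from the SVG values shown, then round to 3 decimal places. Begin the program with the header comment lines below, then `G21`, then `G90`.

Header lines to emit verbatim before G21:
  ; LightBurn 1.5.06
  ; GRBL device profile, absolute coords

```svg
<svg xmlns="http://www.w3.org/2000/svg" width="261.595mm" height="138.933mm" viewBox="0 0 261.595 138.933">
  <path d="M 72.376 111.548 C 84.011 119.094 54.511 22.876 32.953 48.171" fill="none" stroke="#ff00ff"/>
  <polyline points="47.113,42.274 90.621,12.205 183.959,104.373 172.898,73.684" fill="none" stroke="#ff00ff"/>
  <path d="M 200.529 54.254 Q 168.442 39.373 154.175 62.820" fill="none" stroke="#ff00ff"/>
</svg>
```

; LightBurn 1.5.06
; GRBL device profile, absolute coords
G21
G90
G00 X72.376 Y27.385
M3 S584
G01 X74.907 Y28.979 F1855
G01 X74.156 Y37.661
G01 X70.700 Y50.791
G01 X65.112 Y65.729
G01 X57.968 Y79.835
G01 X49.844 Y90.470
G01 X41.314 Y94.992
G01 X32.953 Y90.762
G00 X47.113 Y96.659
M3 S584
G01 X90.621 Y126.728 F1855
G01 X183.959 Y34.560
G01 X172.898 Y65.249
G00 X200.529 Y84.679
M3 S584
G01 X192.786 Y87.800 F1855
G01 X185.599 Y89.724
G01 X178.970 Y90.450
G01 X172.897 Y89.978
G01 X167.381 Y88.308
G01 X162.422 Y85.441
G01 X158.020 Y81.376
G01 X154.175 Y76.113
M5

1 u = 1 mm; y_m = 138.933 − y.

[1] `<path>` cubic bezier, #ff00ff→score S584 F1855: (72.376,27.385) → (74.907,28.979) → (74.156,37.661) → (70.700,50.791) → (65.112,65.729) → (57.968,79.835) → (49.844,90.470) → (41.314,94.992) → (32.953,90.762)

[2] `<polyline>` open polyline, #ff00ff→score S584 F1855: (47.113,96.659) → (90.621,126.728) → (183.959,34.560) → (172.898,65.249)

[3] `<path>` quadratic bezier, #ff00ff→score S584 F1855: (200.529,84.679) → (192.786,87.800) → (185.599,89.724) → (178.970,90.450) → (172.897,89.978) → (167.381,88.308) → (162.422,85.441) → (158.020,81.376) → (154.175,76.113)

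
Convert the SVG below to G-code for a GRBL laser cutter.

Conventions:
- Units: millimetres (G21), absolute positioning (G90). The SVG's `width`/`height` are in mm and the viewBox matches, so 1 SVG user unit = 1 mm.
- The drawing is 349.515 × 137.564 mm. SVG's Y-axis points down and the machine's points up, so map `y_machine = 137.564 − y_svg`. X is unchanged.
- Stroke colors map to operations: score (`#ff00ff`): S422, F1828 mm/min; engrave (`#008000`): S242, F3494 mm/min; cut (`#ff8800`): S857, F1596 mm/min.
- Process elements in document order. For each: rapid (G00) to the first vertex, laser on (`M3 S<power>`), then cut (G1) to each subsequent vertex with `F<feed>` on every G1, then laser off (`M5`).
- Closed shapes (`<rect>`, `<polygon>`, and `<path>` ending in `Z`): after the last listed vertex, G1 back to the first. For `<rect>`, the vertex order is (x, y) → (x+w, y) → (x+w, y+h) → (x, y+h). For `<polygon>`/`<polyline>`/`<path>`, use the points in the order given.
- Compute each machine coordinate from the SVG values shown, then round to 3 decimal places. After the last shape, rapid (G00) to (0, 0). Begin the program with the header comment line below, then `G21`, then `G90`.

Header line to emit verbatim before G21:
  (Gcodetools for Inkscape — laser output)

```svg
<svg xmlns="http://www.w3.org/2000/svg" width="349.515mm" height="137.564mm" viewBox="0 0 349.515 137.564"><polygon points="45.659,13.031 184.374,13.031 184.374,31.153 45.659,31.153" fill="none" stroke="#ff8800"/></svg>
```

(Gcodetools for Inkscape — laser output)
G21
G90
G00 X45.659 Y124.533
M3 S857
G1 X184.374 Y124.533 F1596
G1 X184.374 Y106.411 F1596
G1 X45.659 Y106.411 F1596
G1 X45.659 Y124.533 F1596
M5
G00 X0.000 Y0.000

viewBox `0 0 349.515 137.564` with mm width/height → 1 unit = 1 mm. Flip: y_m = 137.564 − y_svg.

**Shape 1** — `<polygon>` rectangle, stroke `#ff8800` → cut (S857, F1596). Machine vertices: (45.659,124.533) → (184.374,124.533) → (184.374,106.411) → (45.659,106.411) → (45.659,124.533). Closed: final G1 returns to the first vertex.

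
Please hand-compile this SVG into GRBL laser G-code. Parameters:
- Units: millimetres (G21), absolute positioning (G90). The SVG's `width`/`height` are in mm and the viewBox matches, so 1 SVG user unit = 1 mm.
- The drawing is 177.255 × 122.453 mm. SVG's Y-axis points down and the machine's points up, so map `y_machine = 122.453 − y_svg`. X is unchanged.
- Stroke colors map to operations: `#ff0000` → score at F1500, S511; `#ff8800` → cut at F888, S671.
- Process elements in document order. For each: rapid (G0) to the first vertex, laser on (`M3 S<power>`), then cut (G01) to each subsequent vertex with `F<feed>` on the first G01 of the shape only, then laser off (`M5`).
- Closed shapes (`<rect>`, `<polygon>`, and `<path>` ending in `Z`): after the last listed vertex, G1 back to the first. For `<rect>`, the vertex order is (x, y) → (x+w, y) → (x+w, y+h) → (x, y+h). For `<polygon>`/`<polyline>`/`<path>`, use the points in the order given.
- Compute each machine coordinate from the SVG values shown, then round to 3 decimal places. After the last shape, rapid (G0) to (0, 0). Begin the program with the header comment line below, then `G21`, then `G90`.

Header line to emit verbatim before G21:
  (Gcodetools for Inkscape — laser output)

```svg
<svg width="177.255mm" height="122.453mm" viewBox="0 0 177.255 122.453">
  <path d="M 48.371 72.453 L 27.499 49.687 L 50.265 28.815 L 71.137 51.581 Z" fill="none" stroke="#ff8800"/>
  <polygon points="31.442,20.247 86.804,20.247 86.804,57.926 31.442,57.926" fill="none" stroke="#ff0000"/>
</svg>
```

Since the viewBox matches the mm dimensions, user units are millimetres directly. The only transform is the Y-flip y_m = 122.453 − y_svg.

Shape 1 is a regular polygon drawn with `<path>`. Its stroke #ff8800 means cut at S671, F888. After flipping Y the toolpath is (48.371,50.000) → (27.499,72.766) → (50.265,93.638) → (71.137,70.872) → (48.371,50.000), returning to the start.

Shape 2 is a rectangle drawn with `<polygon>`. Its stroke #ff0000 means score at S511, F1500. After flipping Y the toolpath is (31.442,102.206) → (86.804,102.206) → (86.804,64.527) → (31.442,64.527) → (31.442,102.206), returning to the start.

(Gcodetools for Inkscape — laser output)
G21
G90
G0 X48.371 Y50.000
M3 S671
G01 X27.499 Y72.766 F888
G01 X50.265 Y93.638
G01 X71.137 Y70.872
G01 X48.371 Y50.000
M5
G0 X31.442 Y102.206
M3 S511
G01 X86.804 Y102.206 F1500
G01 X86.804 Y64.527
G01 X31.442 Y64.527
G01 X31.442 Y102.206
M5
G0 X0.000 Y0.000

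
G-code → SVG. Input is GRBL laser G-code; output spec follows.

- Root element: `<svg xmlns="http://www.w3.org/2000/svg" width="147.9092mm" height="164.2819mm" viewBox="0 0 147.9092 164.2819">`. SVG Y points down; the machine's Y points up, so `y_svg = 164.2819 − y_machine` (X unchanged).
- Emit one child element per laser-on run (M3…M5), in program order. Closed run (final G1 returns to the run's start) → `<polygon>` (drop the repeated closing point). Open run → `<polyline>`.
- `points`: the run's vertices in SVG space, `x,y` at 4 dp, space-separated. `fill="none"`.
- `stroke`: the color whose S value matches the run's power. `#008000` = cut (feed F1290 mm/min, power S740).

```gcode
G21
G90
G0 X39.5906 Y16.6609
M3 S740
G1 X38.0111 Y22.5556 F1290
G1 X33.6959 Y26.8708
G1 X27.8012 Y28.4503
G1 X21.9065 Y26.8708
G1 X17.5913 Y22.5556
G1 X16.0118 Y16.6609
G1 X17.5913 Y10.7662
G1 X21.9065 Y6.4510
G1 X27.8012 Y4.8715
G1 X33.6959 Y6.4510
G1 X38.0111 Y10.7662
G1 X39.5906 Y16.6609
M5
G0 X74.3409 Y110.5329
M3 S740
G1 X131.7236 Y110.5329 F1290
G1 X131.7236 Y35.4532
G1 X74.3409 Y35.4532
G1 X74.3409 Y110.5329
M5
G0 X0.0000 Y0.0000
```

Each laser-on run becomes one SVG element. Flip Y back into SVG space with y_svg = 164.2819 − y_machine. Every run uses S740, so all elements get stroke `#008000` (cut).

Run 1: The run returns to its start, so emit a `<polygon>` with points (Y-flipped): 39.5906,147.6210 38.0111,141.7263 33.6959,137.4111 27.8012,135.8316 21.9065,137.4111 17.5913,141.7263 16.0118,147.6210 17.5913,153.5157 21.9065,157.8309 27.8012,159.4104 33.6959,157.8309 38.0111,153.5157.

Run 2: The run returns to its start, so emit a `<polygon>` with points (Y-flipped): 74.3409,53.7490 131.7236,53.7490 131.7236,128.8287 74.3409,128.8287.

<svg xmlns="http://www.w3.org/2000/svg" width="147.9092mm" height="164.2819mm" viewBox="0 0 147.9092 164.2819">
  <polygon points="39.5906,147.6210 38.0111,141.7263 33.6959,137.4111 27.8012,135.8316 21.9065,137.4111 17.5913,141.7263 16.0118,147.6210 17.5913,153.5157 21.9065,157.8309 27.8012,159.4104 33.6959,157.8309 38.0111,153.5157" fill="none" stroke="#008000"/>
  <polygon points="74.3409,53.7490 131.7236,53.7490 131.7236,128.8287 74.3409,128.8287" fill="none" stroke="#008000"/>
</svg>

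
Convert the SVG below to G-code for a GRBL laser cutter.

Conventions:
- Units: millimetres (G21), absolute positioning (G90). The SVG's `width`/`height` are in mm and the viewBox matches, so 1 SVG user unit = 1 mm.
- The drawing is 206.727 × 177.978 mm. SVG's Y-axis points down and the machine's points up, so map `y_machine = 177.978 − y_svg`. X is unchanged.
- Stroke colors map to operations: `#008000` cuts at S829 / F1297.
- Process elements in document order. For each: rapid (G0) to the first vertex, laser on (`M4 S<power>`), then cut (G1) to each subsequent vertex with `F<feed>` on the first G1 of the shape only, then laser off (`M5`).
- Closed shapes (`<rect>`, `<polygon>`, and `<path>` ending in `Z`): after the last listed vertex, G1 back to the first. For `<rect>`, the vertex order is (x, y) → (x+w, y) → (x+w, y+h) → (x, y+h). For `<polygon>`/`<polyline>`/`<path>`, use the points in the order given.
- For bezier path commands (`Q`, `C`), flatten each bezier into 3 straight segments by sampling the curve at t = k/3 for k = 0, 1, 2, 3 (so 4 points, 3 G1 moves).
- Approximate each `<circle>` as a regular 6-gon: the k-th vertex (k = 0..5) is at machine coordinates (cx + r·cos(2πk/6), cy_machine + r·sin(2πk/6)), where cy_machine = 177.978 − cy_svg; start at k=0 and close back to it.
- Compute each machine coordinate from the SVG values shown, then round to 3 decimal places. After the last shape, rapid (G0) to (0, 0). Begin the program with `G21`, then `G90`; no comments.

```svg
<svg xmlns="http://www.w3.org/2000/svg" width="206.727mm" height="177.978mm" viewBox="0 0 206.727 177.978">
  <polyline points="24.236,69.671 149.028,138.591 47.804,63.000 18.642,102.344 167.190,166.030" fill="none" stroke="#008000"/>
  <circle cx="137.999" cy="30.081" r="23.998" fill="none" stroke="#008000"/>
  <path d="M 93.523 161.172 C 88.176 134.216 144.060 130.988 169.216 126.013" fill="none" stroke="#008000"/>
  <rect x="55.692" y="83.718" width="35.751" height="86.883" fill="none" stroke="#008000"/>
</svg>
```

viewBox `0 0 206.727 177.978` with mm width/height → 1 unit = 1 mm. Flip: y_m = 177.978 − y_svg.

**Shape 1** — `<polyline>` open polyline, stroke `#008000` → cut (S829, F1297). Machine vertices: (24.236,108.307) → (149.028,39.387) → (47.804,114.978) → (18.642,75.634) → (167.190,11.948). Open path.

**Shape 2** — `<circle>` circle, stroke `#008000` → cut (S829, F1297). Machine vertices: (161.997,147.897) → (149.998,168.680) → (126.000,168.680) → (114.001,147.897) → (126.000,127.114) → (149.998,127.114) → (161.997,147.897). Closed: final G1 returns to the first vertex.

**Shape 3** — `<path>` cubic bezier, stroke `#008000` → cut (S829, F1297). Control points (SVG): P0=(93.523,161.172), P1=(88.176,134.216), P2=(144.060,130.988), P3=(169.216,126.013); sampled at t=k/3. Machine vertices: (93.523,16.806) → (105.180,36.796) → (137.223,46.629) → (169.216,51.965). Open path.

**Shape 4** — `<rect>` rectangle, stroke `#008000` → cut (S829, F1297). Machine vertices: (55.692,94.260) → (91.443,94.260) → (91.443,7.377) → (55.692,7.377) → (55.692,94.260). Closed: final G1 returns to the first vertex.

G21
G90
G0 X24.236 Y108.307
M4 S829
G1 X149.028 Y39.387 F1297
G1 X47.804 Y114.978
G1 X18.642 Y75.634
G1 X167.190 Y11.948
M5
G0 X161.997 Y147.897
M4 S829
G1 X149.998 Y168.680 F1297
G1 X126.000 Y168.680
G1 X114.001 Y147.897
G1 X126.000 Y127.114
G1 X149.998 Y127.114
G1 X161.997 Y147.897
M5
G0 X93.523 Y16.806
M4 S829
G1 X105.180 Y36.796 F1297
G1 X137.223 Y46.629
G1 X169.216 Y51.965
M5
G0 X55.692 Y94.260
M4 S829
G1 X91.443 Y94.260 F1297
G1 X91.443 Y7.377
G1 X55.692 Y7.377
G1 X55.692 Y94.260
M5
G0 X0.000 Y0.000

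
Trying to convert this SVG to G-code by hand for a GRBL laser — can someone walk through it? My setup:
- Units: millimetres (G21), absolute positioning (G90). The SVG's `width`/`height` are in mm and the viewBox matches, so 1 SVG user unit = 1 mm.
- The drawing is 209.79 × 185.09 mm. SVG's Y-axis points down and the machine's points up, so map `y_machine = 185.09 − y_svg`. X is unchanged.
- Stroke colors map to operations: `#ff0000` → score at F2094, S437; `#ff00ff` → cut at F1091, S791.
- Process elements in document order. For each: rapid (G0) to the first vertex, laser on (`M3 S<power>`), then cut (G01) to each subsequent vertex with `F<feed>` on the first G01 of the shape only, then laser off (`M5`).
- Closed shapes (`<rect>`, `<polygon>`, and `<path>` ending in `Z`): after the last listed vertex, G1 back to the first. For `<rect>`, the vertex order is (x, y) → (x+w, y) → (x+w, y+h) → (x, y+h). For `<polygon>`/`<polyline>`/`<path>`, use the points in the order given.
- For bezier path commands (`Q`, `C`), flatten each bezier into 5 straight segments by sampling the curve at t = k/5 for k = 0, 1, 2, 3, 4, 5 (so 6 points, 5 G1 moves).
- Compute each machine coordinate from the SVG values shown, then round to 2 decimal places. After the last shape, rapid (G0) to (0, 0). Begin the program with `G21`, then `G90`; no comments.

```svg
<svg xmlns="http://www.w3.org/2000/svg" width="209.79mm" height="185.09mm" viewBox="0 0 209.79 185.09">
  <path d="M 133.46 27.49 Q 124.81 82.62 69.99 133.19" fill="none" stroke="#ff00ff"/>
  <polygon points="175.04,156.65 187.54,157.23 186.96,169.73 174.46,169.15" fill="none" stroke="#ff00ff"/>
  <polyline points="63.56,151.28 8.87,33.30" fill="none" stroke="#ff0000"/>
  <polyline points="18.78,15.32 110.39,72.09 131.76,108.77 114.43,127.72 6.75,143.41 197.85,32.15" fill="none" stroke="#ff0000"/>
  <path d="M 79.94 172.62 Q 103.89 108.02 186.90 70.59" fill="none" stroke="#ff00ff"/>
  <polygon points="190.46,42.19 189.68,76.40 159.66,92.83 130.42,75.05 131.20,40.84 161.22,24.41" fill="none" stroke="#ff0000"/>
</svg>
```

G21
G90
G0 X133.46 Y157.60
M3 S791
G01 X128.15 Y135.73 F1091
G01 X119.15 Y114.23
G01 X106.46 Y93.09
G01 X90.07 Y72.31
G01 X69.99 Y51.90
M5
G0 X175.04 Y28.44
M3 S791
G01 X187.54 Y27.86 F1091
G01 X186.96 Y15.36
G01 X174.46 Y15.94
G01 X175.04 Y28.44
M5
G0 X63.56 Y33.81
M3 S437
G01 X8.87 Y151.79 F2094
M5
G0 X18.78 Y169.77
M3 S437
G01 X110.39 Y113.00 F2094
G01 X131.76 Y76.32
G01 X114.43 Y57.37
G01 X6.75 Y41.68
G01 X197.85 Y152.94
M5
G0 X79.94 Y12.47
M3 S791
G01 X91.88 Y37.22 F1091
G01 X108.55 Y59.80
G01 X129.94 Y80.21
G01 X156.06 Y98.44
G01 X186.90 Y114.50
M5
G0 X190.46 Y142.90
M3 S437
G01 X189.68 Y108.69 F2094
G01 X159.66 Y92.26
G01 X130.42 Y110.04
G01 X131.20 Y144.25
G01 X161.22 Y160.68
G01 X190.46 Y142.90
M5
G0 X0.00 Y0.00

viewBox `0 0 209.79 185.09` with mm width/height → 1 unit = 1 mm. Flip: y_m = 185.09 − y_svg.

**Shape 1** — `<path>` quadratic bezier, stroke `#ff00ff` → cut (S791, F1091). Control points (SVG): P0=(133.46,27.49), P1=(124.81,82.62), P2=(69.99,133.19); sampled at t=k/5. Machine vertices: (133.46,157.60) → (128.15,135.73) → (119.15,114.23) → (106.46,93.09) → (90.07,72.31) → (69.99,51.90). Open path.

**Shape 2** — `<polygon>` regular polygon, stroke `#ff00ff` → cut (S791, F1091). Machine vertices: (175.04,28.44) → (187.54,27.86) → (186.96,15.36) → (174.46,15.94) → (175.04,28.44). Closed: final G1 returns to the first vertex.

**Shape 3** — `<polyline>` line segment, stroke `#ff0000` → score (S437, F2094). Machine vertices: (63.56,33.81) → (8.87,151.79). Open path.

**Shape 4** — `<polyline>` open polyline, stroke `#ff0000` → score (S437, F2094). Machine vertices: (18.78,169.77) → (110.39,113.00) → (131.76,76.32) → (114.43,57.37) → (6.75,41.68) → (197.85,152.94). Open path.

**Shape 5** — `<path>` quadratic bezier, stroke `#ff00ff` → cut (S791, F1091). Control points (SVG): P0=(79.94,172.62), P1=(103.89,108.02), P2=(186.90,70.59); sampled at t=k/5. Machine vertices: (79.94,12.47) → (91.88,37.22) → (108.55,59.80) → (129.94,80.21) → (156.06,98.44) → (186.90,114.50). Open path.

**Shape 6** — `<polygon>` regular polygon, stroke `#ff0000` → score (S437, F2094). Machine vertices: (190.46,142.90) → (189.68,108.69) → (159.66,92.26) → (130.42,110.04) → (131.20,144.25) → (161.22,160.68) → (190.46,142.90). Closed: final G1 returns to the first vertex.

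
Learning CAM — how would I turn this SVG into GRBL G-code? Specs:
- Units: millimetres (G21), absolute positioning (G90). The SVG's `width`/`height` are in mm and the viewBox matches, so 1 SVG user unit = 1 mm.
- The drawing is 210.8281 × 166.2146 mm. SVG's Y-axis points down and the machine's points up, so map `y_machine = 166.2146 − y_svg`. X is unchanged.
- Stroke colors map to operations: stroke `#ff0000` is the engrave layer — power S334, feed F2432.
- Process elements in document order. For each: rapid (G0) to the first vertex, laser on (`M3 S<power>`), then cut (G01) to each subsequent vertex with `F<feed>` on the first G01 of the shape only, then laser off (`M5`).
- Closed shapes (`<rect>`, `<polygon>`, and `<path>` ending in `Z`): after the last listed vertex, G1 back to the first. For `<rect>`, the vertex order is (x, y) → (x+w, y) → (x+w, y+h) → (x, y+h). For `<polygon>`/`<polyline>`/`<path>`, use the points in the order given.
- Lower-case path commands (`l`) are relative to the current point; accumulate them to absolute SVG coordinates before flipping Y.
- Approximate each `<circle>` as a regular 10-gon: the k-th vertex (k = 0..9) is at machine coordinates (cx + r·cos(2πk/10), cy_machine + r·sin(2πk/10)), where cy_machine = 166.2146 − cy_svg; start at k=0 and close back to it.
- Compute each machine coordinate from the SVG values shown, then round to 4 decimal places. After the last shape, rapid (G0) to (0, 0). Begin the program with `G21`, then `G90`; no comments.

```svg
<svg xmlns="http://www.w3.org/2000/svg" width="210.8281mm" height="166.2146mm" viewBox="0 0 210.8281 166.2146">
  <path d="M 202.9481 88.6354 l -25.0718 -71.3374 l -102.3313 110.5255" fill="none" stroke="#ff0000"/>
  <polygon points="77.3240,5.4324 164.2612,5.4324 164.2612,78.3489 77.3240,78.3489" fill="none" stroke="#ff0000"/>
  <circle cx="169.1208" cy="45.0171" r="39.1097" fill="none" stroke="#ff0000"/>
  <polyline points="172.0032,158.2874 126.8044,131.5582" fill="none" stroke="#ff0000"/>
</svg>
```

G21
G90
G0 X202.9481 Y77.5792
M3 S334
G01 X177.8763 Y148.9166 F2432
G01 X75.5450 Y38.3911
M5
G0 X77.3240 Y160.7822
M3 S334
G01 X164.2612 Y160.7822 F2432
G01 X164.2612 Y87.8657
G01 X77.3240 Y87.8657
G01 X77.3240 Y160.7822
M5
G0 X208.2305 Y121.1975
M3 S334
G01 X200.7612 Y144.1856 F2432
G01 X181.2064 Y158.3930
G01 X157.0352 Y158.3930
G01 X137.4804 Y144.1856
G01 X130.0111 Y121.1975
G01 X137.4804 Y98.2094
G01 X157.0352 Y84.0020
G01 X181.2064 Y84.0020
G01 X200.7612 Y98.2094
G01 X208.2305 Y121.1975
M5
G0 X172.0032 Y7.9272
M3 S334
G01 X126.8044 Y34.6564 F2432
M5
G0 X0.0000 Y0.0000

viewBox `0 0 210.8281 166.2146` with mm width/height → 1 unit = 1 mm. Flip: y_m = 166.2146 − y_svg.

**Shape 1** — `<path>` open polyline, stroke `#ff0000` → engrave (S334, F2432). Machine vertices: (202.9481,77.5792) → (177.8763,148.9166) → (75.5450,38.3911). Open path.

**Shape 2** — `<polygon>` rectangle, stroke `#ff0000` → engrave (S334, F2432). Machine vertices: (77.3240,160.7822) → (164.2612,160.7822) → (164.2612,87.8657) → (77.3240,87.8657) → (77.3240,160.7822). Closed: final G1 returns to the first vertex.

**Shape 3** — `<circle>` circle, stroke `#ff0000` → engrave (S334, F2432). Machine vertices: (208.2305,121.1975) → (200.7612,144.1856) → (181.2064,158.3930) → (157.0352,158.3930) → (137.4804,144.1856) → (130.0111,121.1975) → (137.4804,98.2094) → (157.0352,84.0020) → (181.2064,84.0020) → (200.7612,98.2094) → (208.2305,121.1975). Closed: final G1 returns to the first vertex.

**Shape 4** — `<polyline>` line segment, stroke `#ff0000` → engrave (S334, F2432). Machine vertices: (172.0032,7.9272) → (126.8044,34.6564). Open path.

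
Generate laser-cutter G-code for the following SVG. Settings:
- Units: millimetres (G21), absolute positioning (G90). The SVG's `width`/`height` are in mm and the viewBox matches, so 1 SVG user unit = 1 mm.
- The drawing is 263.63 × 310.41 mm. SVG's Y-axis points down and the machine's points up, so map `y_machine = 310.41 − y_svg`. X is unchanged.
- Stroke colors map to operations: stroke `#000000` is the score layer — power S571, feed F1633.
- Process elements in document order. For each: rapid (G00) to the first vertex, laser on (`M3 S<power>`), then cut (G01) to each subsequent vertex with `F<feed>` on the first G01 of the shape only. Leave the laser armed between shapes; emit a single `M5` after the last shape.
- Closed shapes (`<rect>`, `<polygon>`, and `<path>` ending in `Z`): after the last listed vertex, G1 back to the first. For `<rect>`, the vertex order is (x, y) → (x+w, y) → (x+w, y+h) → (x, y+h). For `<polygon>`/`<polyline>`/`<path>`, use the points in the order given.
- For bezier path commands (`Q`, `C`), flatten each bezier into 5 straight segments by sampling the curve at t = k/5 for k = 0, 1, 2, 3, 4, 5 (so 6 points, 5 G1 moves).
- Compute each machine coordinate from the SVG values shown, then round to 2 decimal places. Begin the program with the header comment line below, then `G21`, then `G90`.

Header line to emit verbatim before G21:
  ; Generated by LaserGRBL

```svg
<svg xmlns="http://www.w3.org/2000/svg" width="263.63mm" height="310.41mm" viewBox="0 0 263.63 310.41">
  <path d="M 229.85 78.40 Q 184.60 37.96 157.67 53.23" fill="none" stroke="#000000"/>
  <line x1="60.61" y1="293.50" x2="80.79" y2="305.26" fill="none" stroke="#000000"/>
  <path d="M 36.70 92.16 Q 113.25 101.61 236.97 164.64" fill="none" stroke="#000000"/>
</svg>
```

; Generated by LaserGRBL
G21
G90
G00 X229.85 Y232.01
M3 S571
G01 X212.48 Y245.96 F1633
G01 X196.58 Y255.45
G01 X182.15 Y260.48
G01 X169.17 Y261.06
G01 X157.67 Y257.18
G00 X60.61 Y16.91
M3 S571
G01 X80.79 Y5.15 F1633
G00 X36.70 Y218.25
M3 S571
G01 X69.21 Y212.33 F1633
G01 X105.49 Y202.12
G01 X145.54 Y187.62
G01 X189.37 Y168.84
G01 X236.97 Y145.77
M5

Since the viewBox matches the mm dimensions, user units are millimetres directly. The only transform is the Y-flip y_m = 310.41 − y_svg.

Shape 1 is a quadratic bezier drawn with `<path>`. Its stroke #000000 means score at S571, F1633. After flipping Y the toolpath is (229.85,232.01) → (212.48,245.96) → (196.58,255.45) → (182.15,260.48) → (169.17,261.06) → (157.67,257.18).

Shape 2 is a line segment drawn with `<line>`. Its stroke #000000 means score at S571, F1633. After flipping Y the toolpath is (60.61,16.91) → (80.79,5.15).

Shape 3 is a quadratic bezier drawn with `<path>`. Its stroke #000000 means score at S571, F1633. After flipping Y the toolpath is (36.70,218.25) → (69.21,212.33) → (105.49,202.12) → (145.54,187.62) → (189.37,168.84) → (236.97,145.77).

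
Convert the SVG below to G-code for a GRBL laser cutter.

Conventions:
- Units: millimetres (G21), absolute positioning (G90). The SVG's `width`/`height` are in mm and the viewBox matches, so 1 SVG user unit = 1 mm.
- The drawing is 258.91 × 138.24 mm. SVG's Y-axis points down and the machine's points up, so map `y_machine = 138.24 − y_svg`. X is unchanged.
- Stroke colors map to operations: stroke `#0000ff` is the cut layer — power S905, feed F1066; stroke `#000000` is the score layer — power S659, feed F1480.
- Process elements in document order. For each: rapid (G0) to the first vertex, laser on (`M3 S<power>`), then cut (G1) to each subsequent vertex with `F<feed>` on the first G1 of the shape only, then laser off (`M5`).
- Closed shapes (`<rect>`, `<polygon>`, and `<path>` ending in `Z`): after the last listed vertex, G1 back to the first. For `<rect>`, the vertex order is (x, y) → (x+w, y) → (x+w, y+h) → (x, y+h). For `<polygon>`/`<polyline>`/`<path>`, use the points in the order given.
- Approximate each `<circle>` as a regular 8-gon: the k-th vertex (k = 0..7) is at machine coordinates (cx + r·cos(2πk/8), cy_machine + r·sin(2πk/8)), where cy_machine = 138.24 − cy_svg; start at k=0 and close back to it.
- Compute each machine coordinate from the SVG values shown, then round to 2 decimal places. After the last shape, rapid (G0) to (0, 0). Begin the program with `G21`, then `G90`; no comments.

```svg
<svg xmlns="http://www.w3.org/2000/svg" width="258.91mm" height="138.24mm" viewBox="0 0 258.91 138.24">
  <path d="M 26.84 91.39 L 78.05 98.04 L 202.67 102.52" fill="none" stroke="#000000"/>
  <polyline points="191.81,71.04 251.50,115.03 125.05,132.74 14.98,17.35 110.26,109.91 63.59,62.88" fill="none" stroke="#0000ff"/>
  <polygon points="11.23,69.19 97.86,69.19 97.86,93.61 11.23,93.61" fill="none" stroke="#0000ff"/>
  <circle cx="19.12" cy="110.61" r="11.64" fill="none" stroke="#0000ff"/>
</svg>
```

G21
G90
G0 X26.84 Y46.85
M3 S659
G1 X78.05 Y40.20 F1480
G1 X202.67 Y35.72
M5
G0 X191.81 Y67.20
M3 S905
G1 X251.50 Y23.21 F1066
G1 X125.05 Y5.50
G1 X14.98 Y120.89
G1 X110.26 Y28.33
G1 X63.59 Y75.36
M5
G0 X11.23 Y69.05
M3 S905
G1 X97.86 Y69.05 F1066
G1 X97.86 Y44.63
G1 X11.23 Y44.63
G1 X11.23 Y69.05
M5
G0 X30.76 Y27.63
M3 S905
G1 X27.35 Y35.86 F1066
G1 X19.12 Y39.27
G1 X10.89 Y35.86
G1 X7.48 Y27.63
G1 X10.89 Y19.40
G1 X19.12 Y15.99
G1 X27.35 Y19.40
G1 X30.76 Y27.63
M5
G0 X0.00 Y0.00

1 u = 1 mm; y_m = 138.24 − y.

[1] `<path>` open polyline, #000000→score S659 F1480: (26.84,46.85) → (78.05,40.20) → (202.67,35.72)

[2] `<polyline>` open polyline, #0000ff→cut S905 F1066: (191.81,67.20) → (251.50,23.21) → (125.05,5.50) → (14.98,120.89) → (110.26,28.33) → (63.59,75.36)

[3] `<polygon>` rectangle, #0000ff→cut S905 F1066: (11.23,69.05) → (97.86,69.05) → (97.86,44.63) → (11.23,44.63) → (11.23,69.05) (closed)

[4] `<circle>` circle, #0000ff→cut S905 F1066: (30.76,27.63) → (27.35,35.86) → (19.12,39.27) → (10.89,35.86) → (7.48,27.63) → (10.89,19.40) → (19.12,15.99) → (27.35,19.40) → (30.76,27.63) (closed)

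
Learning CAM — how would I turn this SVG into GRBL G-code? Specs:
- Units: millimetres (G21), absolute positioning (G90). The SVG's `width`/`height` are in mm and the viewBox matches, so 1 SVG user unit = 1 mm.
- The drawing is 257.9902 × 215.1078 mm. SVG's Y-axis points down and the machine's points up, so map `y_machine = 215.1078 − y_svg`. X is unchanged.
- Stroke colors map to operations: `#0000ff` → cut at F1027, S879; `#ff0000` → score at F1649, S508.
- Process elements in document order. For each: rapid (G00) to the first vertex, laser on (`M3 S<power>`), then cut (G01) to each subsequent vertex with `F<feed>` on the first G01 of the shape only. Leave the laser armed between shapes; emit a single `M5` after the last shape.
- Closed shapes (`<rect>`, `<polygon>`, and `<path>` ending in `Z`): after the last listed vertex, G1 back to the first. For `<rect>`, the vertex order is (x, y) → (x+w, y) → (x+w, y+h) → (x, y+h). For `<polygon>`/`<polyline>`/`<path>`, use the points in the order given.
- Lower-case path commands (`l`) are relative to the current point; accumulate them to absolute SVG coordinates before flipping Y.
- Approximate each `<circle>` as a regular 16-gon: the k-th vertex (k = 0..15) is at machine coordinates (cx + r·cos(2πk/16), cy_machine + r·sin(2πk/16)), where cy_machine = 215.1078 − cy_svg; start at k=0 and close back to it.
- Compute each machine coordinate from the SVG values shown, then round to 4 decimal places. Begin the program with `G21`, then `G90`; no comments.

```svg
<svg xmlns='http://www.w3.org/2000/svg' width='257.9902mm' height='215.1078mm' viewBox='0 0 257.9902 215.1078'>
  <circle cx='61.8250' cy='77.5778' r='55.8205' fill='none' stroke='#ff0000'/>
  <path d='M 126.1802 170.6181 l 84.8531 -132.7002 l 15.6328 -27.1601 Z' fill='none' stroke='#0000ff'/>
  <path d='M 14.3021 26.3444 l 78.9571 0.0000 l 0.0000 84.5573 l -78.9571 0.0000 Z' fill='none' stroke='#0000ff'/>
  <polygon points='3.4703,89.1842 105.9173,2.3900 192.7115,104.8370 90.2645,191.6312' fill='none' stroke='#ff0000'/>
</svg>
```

1 u = 1 mm; y_m = 215.1078 − y.

[1] `<circle>` circle, #ff0000→score S508 F1649: (117.6455,137.5300) → (113.3964,158.8916) → (101.2961,177.0011) → (83.1866,189.1014) → (61.8250,193.3505) → (40.4634,189.1014) → (22.3539,177.0011) → (10.2536,158.8916) → (6.0045,137.5300) → (10.2536,116.1684) → (22.3539,98.0589) → (40.4634,85.9586) → (61.8250,81.7095) → (83.1866,85.9586) → (101.2961,98.0589) → (113.3964,116.1684) → (117.6455,137.5300) (closed)

[2] `<path>` closed polygon, #0000ff→cut S879 F1027: (126.1802,44.4897) → (211.0333,177.1899) → (226.6661,204.3500) → (126.1802,44.4897) (closed)

[3] `<path>` rectangle, #0000ff→cut S879 F1027: (14.3021,188.7634) → (93.2592,188.7634) → (93.2592,104.2061) → (14.3021,104.2061) → (14.3021,188.7634) (closed)

[4] `<polygon>` regular polygon, #ff0000→score S508 F1649: (3.4703,125.9236) → (105.9173,212.7178) → (192.7115,110.2708) → (90.2645,23.4766) → (3.4703,125.9236) (closed)

G21
G90
G00 X117.6455 Y137.5300
M3 S508
G01 X113.3964 Y158.8916 F1649
G01 X101.2961 Y177.0011
G01 X83.1866 Y189.1014
G01 X61.8250 Y193.3505
G01 X40.4634 Y189.1014
G01 X22.3539 Y177.0011
G01 X10.2536 Y158.8916
G01 X6.0045 Y137.5300
G01 X10.2536 Y116.1684
G01 X22.3539 Y98.0589
G01 X40.4634 Y85.9586
G01 X61.8250 Y81.7095
G01 X83.1866 Y85.9586
G01 X101.2961 Y98.0589
G01 X113.3964 Y116.1684
G01 X117.6455 Y137.5300
G00 X126.1802 Y44.4897
M3 S879
G01 X211.0333 Y177.1899 F1027
G01 X226.6661 Y204.3500
G01 X126.1802 Y44.4897
G00 X14.3021 Y188.7634
M3 S879
G01 X93.2592 Y188.7634 F1027
G01 X93.2592 Y104.2061
G01 X14.3021 Y104.2061
G01 X14.3021 Y188.7634
G00 X3.4703 Y125.9236
M3 S508
G01 X105.9173 Y212.7178 F1649
G01 X192.7115 Y110.2708
G01 X90.2645 Y23.4766
G01 X3.4703 Y125.9236
M5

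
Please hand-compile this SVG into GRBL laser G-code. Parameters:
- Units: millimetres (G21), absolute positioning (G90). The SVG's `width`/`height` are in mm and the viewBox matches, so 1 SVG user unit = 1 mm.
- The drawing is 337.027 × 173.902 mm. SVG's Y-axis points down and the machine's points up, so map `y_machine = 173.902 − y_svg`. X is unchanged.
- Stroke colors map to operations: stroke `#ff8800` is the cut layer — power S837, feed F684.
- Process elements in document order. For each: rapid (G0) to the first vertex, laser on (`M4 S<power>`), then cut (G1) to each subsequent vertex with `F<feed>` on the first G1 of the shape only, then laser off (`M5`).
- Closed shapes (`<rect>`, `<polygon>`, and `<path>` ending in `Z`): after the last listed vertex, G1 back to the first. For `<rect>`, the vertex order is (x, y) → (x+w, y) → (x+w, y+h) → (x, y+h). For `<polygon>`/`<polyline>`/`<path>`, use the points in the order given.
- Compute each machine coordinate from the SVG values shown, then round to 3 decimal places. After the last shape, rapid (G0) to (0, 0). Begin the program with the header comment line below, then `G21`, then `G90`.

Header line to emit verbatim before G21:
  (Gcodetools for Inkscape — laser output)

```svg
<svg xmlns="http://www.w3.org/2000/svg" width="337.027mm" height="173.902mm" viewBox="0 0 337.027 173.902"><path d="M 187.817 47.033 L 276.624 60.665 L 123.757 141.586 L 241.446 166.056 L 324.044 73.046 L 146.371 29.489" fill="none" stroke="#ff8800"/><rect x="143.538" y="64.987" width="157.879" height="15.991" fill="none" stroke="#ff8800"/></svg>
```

(Gcodetools for Inkscape — laser output)
G21
G90
G0 X187.817 Y126.869
M4 S837
G1 X276.624 Y113.237 F684
G1 X123.757 Y32.316
G1 X241.446 Y7.846
G1 X324.044 Y100.856
G1 X146.371 Y144.413
M5
G0 X143.538 Y108.915
M4 S837
G1 X301.417 Y108.915 F684
G1 X301.417 Y92.924
G1 X143.538 Y92.924
G1 X143.538 Y108.915
M5
G0 X0.000 Y0.000

viewBox `0 0 337.027 173.902` with mm width/height → 1 unit = 1 mm. Flip: y_m = 173.902 − y_svg.

**Shape 1** — `<path>` open polyline, stroke `#ff8800` → cut (S837, F684). Machine vertices: (187.817,126.869) → (276.624,113.237) → (123.757,32.316) → (241.446,7.846) → (324.044,100.856) → (146.371,144.413). Open path.

**Shape 2** — `<rect>` rectangle, stroke `#ff8800` → cut (S837, F684). Machine vertices: (143.538,108.915) → (301.417,108.915) → (301.417,92.924) → (143.538,92.924) → (143.538,108.915). Closed: final G1 returns to the first vertex.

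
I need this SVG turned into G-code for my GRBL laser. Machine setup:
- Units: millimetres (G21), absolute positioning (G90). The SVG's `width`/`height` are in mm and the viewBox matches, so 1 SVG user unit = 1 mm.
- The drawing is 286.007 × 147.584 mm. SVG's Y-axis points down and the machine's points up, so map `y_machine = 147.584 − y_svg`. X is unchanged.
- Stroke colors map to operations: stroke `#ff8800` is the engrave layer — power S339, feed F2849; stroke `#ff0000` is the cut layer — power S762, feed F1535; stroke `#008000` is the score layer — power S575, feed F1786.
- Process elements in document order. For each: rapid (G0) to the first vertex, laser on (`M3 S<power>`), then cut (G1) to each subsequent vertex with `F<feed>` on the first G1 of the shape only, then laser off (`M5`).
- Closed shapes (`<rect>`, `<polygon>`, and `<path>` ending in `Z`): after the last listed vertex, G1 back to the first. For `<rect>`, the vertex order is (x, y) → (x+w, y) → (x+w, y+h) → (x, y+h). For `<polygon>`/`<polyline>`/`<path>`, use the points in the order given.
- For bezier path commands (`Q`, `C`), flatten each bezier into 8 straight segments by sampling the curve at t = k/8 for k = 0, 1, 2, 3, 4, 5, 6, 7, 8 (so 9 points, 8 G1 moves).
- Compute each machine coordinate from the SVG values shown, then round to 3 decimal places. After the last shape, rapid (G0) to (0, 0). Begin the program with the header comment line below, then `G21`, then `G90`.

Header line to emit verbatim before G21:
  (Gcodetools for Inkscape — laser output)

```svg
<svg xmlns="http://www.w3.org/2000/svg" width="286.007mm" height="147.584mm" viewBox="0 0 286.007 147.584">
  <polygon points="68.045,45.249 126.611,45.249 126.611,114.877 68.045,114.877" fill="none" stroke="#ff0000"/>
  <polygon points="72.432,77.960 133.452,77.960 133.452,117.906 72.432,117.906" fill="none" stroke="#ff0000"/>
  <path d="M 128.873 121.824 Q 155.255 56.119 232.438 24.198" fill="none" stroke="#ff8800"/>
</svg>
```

Since the viewBox matches the mm dimensions, user units are millimetres directly. The only transform is the Y-flip y_m = 147.584 − y_svg.

Shape 1 is a rectangle drawn with `<polygon>`. Its stroke #ff0000 means cut at S762, F1535. After flipping Y the toolpath is (68.045,102.335) → (126.611,102.335) → (126.611,32.707) → (68.045,32.707) → (68.045,102.335), returning to the start.

Shape 2 is a rectangle drawn with `<polygon>`. Its stroke #ff0000 means cut at S762, F1535. After flipping Y the toolpath is (72.432,69.624) → (133.452,69.624) → (133.452,29.678) → (72.432,29.678) → (72.432,69.624), returning to the start.

Shape 3 is a quadratic bezier drawn with `<path>`. Its stroke #ff8800 means engrave at S339, F2849. After flipping Y the toolpath is (128.873,25.760) → (136.262,41.658) → (145.239,56.501) → (155.803,70.288) → (167.955,83.019) → (181.695,94.694) → (197.022,105.314) → (213.936,114.878) → (232.438,123.386).

(Gcodetools for Inkscape — laser output)
G21
G90
G0 X68.045 Y102.335
M3 S762
G1 X126.611 Y102.335 F1535
G1 X126.611 Y32.707
G1 X68.045 Y32.707
G1 X68.045 Y102.335
M5
G0 X72.432 Y69.624
M3 S762
G1 X133.452 Y69.624 F1535
G1 X133.452 Y29.678
G1 X72.432 Y29.678
G1 X72.432 Y69.624
M5
G0 X128.873 Y25.760
M3 S339
G1 X136.262 Y41.658 F2849
G1 X145.239 Y56.501
G1 X155.803 Y70.288
G1 X167.955 Y83.019
G1 X181.695 Y94.694
G1 X197.022 Y105.314
G1 X213.936 Y114.878
G1 X232.438 Y123.386
M5
G0 X0.000 Y0.000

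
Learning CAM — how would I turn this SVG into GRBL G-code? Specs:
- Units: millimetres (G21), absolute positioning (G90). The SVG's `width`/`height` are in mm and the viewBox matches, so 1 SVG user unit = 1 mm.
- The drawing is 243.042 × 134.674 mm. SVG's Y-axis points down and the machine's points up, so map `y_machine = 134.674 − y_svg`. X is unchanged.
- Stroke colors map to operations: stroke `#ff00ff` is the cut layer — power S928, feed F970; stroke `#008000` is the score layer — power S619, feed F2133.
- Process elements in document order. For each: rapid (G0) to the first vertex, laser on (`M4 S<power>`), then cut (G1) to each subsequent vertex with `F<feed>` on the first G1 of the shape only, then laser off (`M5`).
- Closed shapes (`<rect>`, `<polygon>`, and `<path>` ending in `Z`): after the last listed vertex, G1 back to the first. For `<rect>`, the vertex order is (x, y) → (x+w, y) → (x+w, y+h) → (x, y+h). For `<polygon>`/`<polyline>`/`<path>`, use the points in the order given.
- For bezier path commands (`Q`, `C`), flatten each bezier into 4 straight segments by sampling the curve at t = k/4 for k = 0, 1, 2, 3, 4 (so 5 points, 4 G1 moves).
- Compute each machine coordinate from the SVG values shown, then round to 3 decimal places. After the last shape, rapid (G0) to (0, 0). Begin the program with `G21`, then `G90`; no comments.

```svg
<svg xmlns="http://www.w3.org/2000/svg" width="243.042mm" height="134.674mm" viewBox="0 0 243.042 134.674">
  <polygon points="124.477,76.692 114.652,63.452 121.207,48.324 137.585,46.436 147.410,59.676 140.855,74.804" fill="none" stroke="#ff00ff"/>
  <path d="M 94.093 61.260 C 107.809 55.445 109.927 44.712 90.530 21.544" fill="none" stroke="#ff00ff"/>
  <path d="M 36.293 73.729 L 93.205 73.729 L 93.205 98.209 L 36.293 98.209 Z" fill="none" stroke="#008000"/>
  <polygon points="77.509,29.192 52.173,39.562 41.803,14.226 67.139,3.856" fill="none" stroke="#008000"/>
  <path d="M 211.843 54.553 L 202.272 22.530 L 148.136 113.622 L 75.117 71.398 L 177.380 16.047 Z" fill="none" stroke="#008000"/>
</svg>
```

viewBox `0 0 243.042 134.674` with mm width/height → 1 unit = 1 mm. Flip: y_m = 134.674 − y_svg.

**Shape 1** — `<polygon>` regular polygon, stroke `#ff00ff` → cut (S928, F970). Machine vertices: (124.477,57.982) → (114.652,71.222) → (121.207,86.350) → (137.585,88.238) → (147.410,74.998) → (140.855,59.870) → (124.477,57.982). Closed: final G1 returns to the first vertex.

**Shape 2** — `<path>` cubic bezier, stroke `#ff00ff` → cut (S928, F970). Control points (SVG): P0=(94.093,61.260), P1=(107.809,55.445), P2=(109.927,44.712), P3=(90.530,21.544); sampled at t=k/4. Machine vertices: (94.093,73.414) → (102.050,78.815) → (104.729,86.765) → (101.199,97.968) → (90.530,113.130). Open path.

**Shape 3** — `<path>` rectangle, stroke `#008000` → score (S619, F2133). Machine vertices: (36.293,60.945) → (93.205,60.945) → (93.205,36.465) → (36.293,36.465) → (36.293,60.945). Closed: final G1 returns to the first vertex.

**Shape 4** — `<polygon>` regular polygon, stroke `#008000` → score (S619, F2133). Machine vertices: (77.509,105.482) → (52.173,95.112) → (41.803,120.448) → (67.139,130.818) → (77.509,105.482). Closed: final G1 returns to the first vertex.

**Shape 5** — `<path>` closed polygon, stroke `#008000` → score (S619, F2133). Machine vertices: (211.843,80.121) → (202.272,112.144) → (148.136,21.052) → (75.117,63.276) → (177.380,118.627) → (211.843,80.121). Closed: final G1 returns to the first vertex.

G21
G90
G0 X124.477 Y57.982
M4 S928
G1 X114.652 Y71.222 F970
G1 X121.207 Y86.350
G1 X137.585 Y88.238
G1 X147.410 Y74.998
G1 X140.855 Y59.870
G1 X124.477 Y57.982
M5
G0 X94.093 Y73.414
M4 S928
G1 X102.050 Y78.815 F970
G1 X104.729 Y86.765
G1 X101.199 Y97.968
G1 X90.530 Y113.130
M5
G0 X36.293 Y60.945
M4 S619
G1 X93.205 Y60.945 F2133
G1 X93.205 Y36.465
G1 X36.293 Y36.465
G1 X36.293 Y60.945
M5
G0 X77.509 Y105.482
M4 S619
G1 X52.173 Y95.112 F2133
G1 X41.803 Y120.448
G1 X67.139 Y130.818
G1 X77.509 Y105.482
M5
G0 X211.843 Y80.121
M4 S619
G1 X202.272 Y112.144 F2133
G1 X148.136 Y21.052
G1 X75.117 Y63.276
G1 X177.380 Y118.627
G1 X211.843 Y80.121
M5
G0 X0.000 Y0.000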